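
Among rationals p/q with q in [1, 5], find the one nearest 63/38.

Expand x = 63/38 as a continued fraction with the Euclidean algorithm:
  63 = 1*38 + 25, so a_0 = 1.
  38 = 1*25 + 13, so a_1 = 1.
  25 = 1*13 + 12, so a_2 = 1.
  13 = 1*12 + 1, so a_3 = 1.
  12 = 12*1 + 0, so a_4 = 12.
so x = [1; 1, 1, 1, 12].
Convergents (p_i = a_i*p_{i-1} + p_{i-2}, q_i = a_i*q_{i-1} + q_{i-2} with p_{-2}=0, p_{-1}=1, q_{-2}=1, q_{-1}=0), until the denominator exceeds 5:
  i=0: a_0=1, p_0 = 1*1 + 0 = 1, q_0 = 1*0 + 1 = 1.
  i=1: a_1=1, p_1 = 1*1 + 1 = 2, q_1 = 1*1 + 0 = 1.
  i=2: a_2=1, p_2 = 1*2 + 1 = 3, q_2 = 1*1 + 1 = 2.
  i=3: a_3=1, p_3 = 1*3 + 2 = 5, q_3 = 1*2 + 1 = 3.
  i=4: a_4=12, p_4 = 12*5 + 3 = 63, q_4 = 12*3 + 2 = 38.
q_4 = 38 > 5, so the last convergent with denominator <= 5 is p_3/q_3 = 5/3.
The closest fraction with denominator <= 5 is either p_3/q_3 or the intermediate fraction (k*p_3 + p_2)/(k*q_3 + q_2) with the largest k >= 1 whose denominator stays <= 5; these approach x as k grows, and every other convergent or intermediate fraction in range is farther away.
Largest k: floor((5 - q_2)/q_3) = floor((5 - 2)/3) = 1.
That gives (1*5 + 3)/(1*3 + 2) = 8/5.
Compare the errors: |x - 5/3| = |63*3 - 5*38|/(38*3) = 1/114, and |x - 8/5| = |63*5 - 8*38|/(38*5) = 11/190.
Cross-multiplying, 1*190 = 190 < 1254 = 11*114, so 1/114 is smaller: the convergent 5/3 is closer to x than 8/5.

5/3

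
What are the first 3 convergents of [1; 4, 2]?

1/1, 5/4, 11/9

Using the convergent recurrence p_i = a_i*p_{i-1} + p_{i-2}, q_i = a_i*q_{i-1} + q_{i-2} with p_{-2}=0, p_{-1}=1, q_{-2}=1, q_{-1}=0:
  i=0: a_0=1, p_0 = 1*1 + 0 = 1, q_0 = 1*0 + 1 = 1.
  i=1: a_1=4, p_1 = 4*1 + 1 = 5, q_1 = 4*1 + 0 = 4.
  i=2: a_2=2, p_2 = 2*5 + 1 = 11, q_2 = 2*4 + 1 = 9.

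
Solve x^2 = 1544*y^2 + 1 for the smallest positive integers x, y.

(x, y) = (111555, 2839)

First expand sqrt(1544) as a continued fraction. With x_i = (sqrt(1544) + m_i)/d_i and (m_0, d_0) = (0, 1): a_0 = floor(sqrt(1544)) = 39, since 39^2 = 1521 <= 1544 < 1600 = 40^2.
Iterate m_{i+1} = d_i*a_i - m_i, d_{i+1} = (1544 - m_{i+1}^2)/d_i, a_{i+1} = floor((a_0 + m_{i+1})/d_{i+1}):
  m_1 = 1*39 - 0 = 39, d_1 = (1544 - 39^2)/1 = 23/1 = 23, a_1 = floor((39 + 39)/23) = 3.
  m_2 = 23*3 - 39 = 30, d_2 = (1544 - 30^2)/23 = 644/23 = 28, a_2 = floor((39 + 30)/28) = 2.
  m_3 = 28*2 - 30 = 26, d_3 = (1544 - 26^2)/28 = 868/28 = 31, a_3 = floor((39 + 26)/31) = 2.
  m_4 = 31*2 - 26 = 36, d_4 = (1544 - 36^2)/31 = 248/31 = 8, a_4 = floor((39 + 36)/8) = 9.
  m_5 = 8*9 - 36 = 36, d_5 = (1544 - 36^2)/8 = 248/8 = 31, a_5 = floor((39 + 36)/31) = 2.
  m_6 = 31*2 - 36 = 26, d_6 = (1544 - 26^2)/31 = 868/31 = 28, a_6 = floor((39 + 26)/28) = 2.
  m_7 = 28*2 - 26 = 30, d_7 = (1544 - 30^2)/28 = 644/28 = 23, a_7 = floor((39 + 30)/23) = 3.
  m_8 = 23*3 - 30 = 39, d_8 = (1544 - 39^2)/23 = 23/23 = 1, a_8 = floor((39 + 39)/1) = 78.
  m_9 = 1*78 - 39 = 39, d_9 = (1544 - 39^2)/1 = 23/1 = 23: (m_9, d_9) = (m_1, d_1) = (39, 23), so from here the quotients repeat a_1, ..., a_8; the period length is 8.
So sqrt(1544) = [39; (3, 2, 2, 9, 2, 2, 3, 78)] with period length k = 8.
k is even, so the fundamental solution of x^2 - 1544y^2 = 1 is (p_{k-1}, q_{k-1}) = (p_7, q_7); compute convergents through index 7.
Convergents (p_i = a_i*p_{i-1} + p_{i-2}, q_i = a_i*q_{i-1} + q_{i-2} with p_{-2}=0, p_{-1}=1, q_{-2}=1, q_{-1}=0):
  i=0: a_0=39, p_0 = 39*1 + 0 = 39, q_0 = 39*0 + 1 = 1.
  i=1: a_1=3, p_1 = 3*39 + 1 = 118, q_1 = 3*1 + 0 = 3.
  i=2: a_2=2, p_2 = 2*118 + 39 = 275, q_2 = 2*3 + 1 = 7.
  i=3: a_3=2, p_3 = 2*275 + 118 = 668, q_3 = 2*7 + 3 = 17.
  i=4: a_4=9, p_4 = 9*668 + 275 = 6287, q_4 = 9*17 + 7 = 160.
  i=5: a_5=2, p_5 = 2*6287 + 668 = 13242, q_5 = 2*160 + 17 = 337.
  i=6: a_6=2, p_6 = 2*13242 + 6287 = 32771, q_6 = 2*337 + 160 = 834.
  i=7: a_7=3, p_7 = 3*32771 + 13242 = 111555, q_7 = 3*834 + 337 = 2839.
Check: 111555^2 - 1544*2839^2 = 12444518025 - 12444518024 = 1, so (x, y) = (111555, 2839) solves the equation, and by the theorem it is the least positive solution.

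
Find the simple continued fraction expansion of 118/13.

Run the Euclidean algorithm on 118 and 13; the successive quotients are the partial quotients a_0, a_1, ... (each step inverts the fractional part left over by the previous one):
  118 = 9*13 + 1, so a_0 = 9.
  13 = 13*1 + 0, so a_1 = 13.
The remainder reaches 0 after 2 divisions, so the expansion has 2 partial quotients, read off in order.

[9; 13]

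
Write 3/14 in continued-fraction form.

[0; 4, 1, 2]

Run the Euclidean algorithm on 3 and 14; the successive quotients are the partial quotients a_0, a_1, ... (each step inverts the fractional part left over by the previous one):
  3 = 0*14 + 3, so a_0 = 0.
  14 = 4*3 + 2, so a_1 = 4.
  3 = 1*2 + 1, so a_2 = 1.
  2 = 2*1 + 0, so a_3 = 2.
The remainder reaches 0 after 4 divisions, so the expansion has 4 partial quotients, read off in order.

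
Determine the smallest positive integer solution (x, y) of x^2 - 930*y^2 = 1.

First expand sqrt(930) as a continued fraction. With x_i = (sqrt(930) + m_i)/d_i and (m_0, d_0) = (0, 1): a_0 = floor(sqrt(930)) = 30, since 30^2 = 900 <= 930 < 961 = 31^2.
Iterate m_{i+1} = d_i*a_i - m_i, d_{i+1} = (930 - m_{i+1}^2)/d_i, a_{i+1} = floor((a_0 + m_{i+1})/d_{i+1}):
  m_1 = 1*30 - 0 = 30, d_1 = (930 - 30^2)/1 = 30/1 = 30, a_1 = floor((30 + 30)/30) = 2.
  m_2 = 30*2 - 30 = 30, d_2 = (930 - 30^2)/30 = 30/30 = 1, a_2 = floor((30 + 30)/1) = 60.
  m_3 = 1*60 - 30 = 30, d_3 = (930 - 30^2)/1 = 30/1 = 30: (m_3, d_3) = (m_1, d_1) = (30, 30), so from here the quotients repeat a_1, a_2; the period length is 2.
So sqrt(930) = [30; (2, 60)] with period length k = 2.
k is even, so the fundamental solution of x^2 - 930y^2 = 1 is (p_{k-1}, q_{k-1}) = (p_1, q_1); compute convergents through index 1.
Convergents (p_i = a_i*p_{i-1} + p_{i-2}, q_i = a_i*q_{i-1} + q_{i-2} with p_{-2}=0, p_{-1}=1, q_{-2}=1, q_{-1}=0):
  i=0: a_0=30, p_0 = 30*1 + 0 = 30, q_0 = 30*0 + 1 = 1.
  i=1: a_1=2, p_1 = 2*30 + 1 = 61, q_1 = 2*1 + 0 = 2.
Check: 61^2 - 930*2^2 = 3721 - 3720 = 1, so (x, y) = (61, 2) solves the equation, and by the theorem it is the least positive solution.

(x, y) = (61, 2)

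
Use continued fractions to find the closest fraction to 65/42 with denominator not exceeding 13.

17/11

Expand x = 65/42 as a continued fraction with the Euclidean algorithm:
  65 = 1*42 + 23, so a_0 = 1.
  42 = 1*23 + 19, so a_1 = 1.
  23 = 1*19 + 4, so a_2 = 1.
  19 = 4*4 + 3, so a_3 = 4.
  4 = 1*3 + 1, so a_4 = 1.
  3 = 3*1 + 0, so a_5 = 3.
so x = [1; 1, 1, 4, 1, 3].
Convergents (p_i = a_i*p_{i-1} + p_{i-2}, q_i = a_i*q_{i-1} + q_{i-2} with p_{-2}=0, p_{-1}=1, q_{-2}=1, q_{-1}=0), until the denominator exceeds 13:
  i=0: a_0=1, p_0 = 1*1 + 0 = 1, q_0 = 1*0 + 1 = 1.
  i=1: a_1=1, p_1 = 1*1 + 1 = 2, q_1 = 1*1 + 0 = 1.
  i=2: a_2=1, p_2 = 1*2 + 1 = 3, q_2 = 1*1 + 1 = 2.
  i=3: a_3=4, p_3 = 4*3 + 2 = 14, q_3 = 4*2 + 1 = 9.
  i=4: a_4=1, p_4 = 1*14 + 3 = 17, q_4 = 1*9 + 2 = 11.
  i=5: a_5=3, p_5 = 3*17 + 14 = 65, q_5 = 3*11 + 9 = 42.
q_5 = 42 > 13, so the last convergent with denominator <= 13 is p_4/q_4 = 17/11.
The closest fraction with denominator <= 13 is either p_4/q_4 or the intermediate fraction (k*p_4 + p_3)/(k*q_4 + q_3) with the largest k >= 1 whose denominator stays <= 13; these approach x as k grows, and every other convergent or intermediate fraction in range is farther away.
Largest k: floor((13 - q_3)/q_4) = floor((13 - 9)/11) = 0.
Since k = 0, no intermediate fraction beyond p_4/q_4 has denominator <= 13, so the convergent 17/11 is the closest (its error is |65*11 - 17*42|/(42*11) = 1/462).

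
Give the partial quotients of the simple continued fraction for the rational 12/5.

[2; 2, 2]

Run the Euclidean algorithm on 12 and 5; the successive quotients are the partial quotients a_0, a_1, ... (each step inverts the fractional part left over by the previous one):
  12 = 2*5 + 2, so a_0 = 2.
  5 = 2*2 + 1, so a_1 = 2.
  2 = 2*1 + 0, so a_2 = 2.
The remainder reaches 0 after 3 divisions, so the expansion has 3 partial quotients, read off in order.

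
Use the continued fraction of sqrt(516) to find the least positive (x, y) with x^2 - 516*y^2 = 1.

First expand sqrt(516) as a continued fraction. With x_i = (sqrt(516) + m_i)/d_i and (m_0, d_0) = (0, 1): a_0 = floor(sqrt(516)) = 22, since 22^2 = 484 <= 516 < 529 = 23^2.
Iterate m_{i+1} = d_i*a_i - m_i, d_{i+1} = (516 - m_{i+1}^2)/d_i, a_{i+1} = floor((a_0 + m_{i+1})/d_{i+1}):
  m_1 = 1*22 - 0 = 22, d_1 = (516 - 22^2)/1 = 32/1 = 32, a_1 = floor((22 + 22)/32) = 1.
  m_2 = 32*1 - 22 = 10, d_2 = (516 - 10^2)/32 = 416/32 = 13, a_2 = floor((22 + 10)/13) = 2.
  m_3 = 13*2 - 10 = 16, d_3 = (516 - 16^2)/13 = 260/13 = 20, a_3 = floor((22 + 16)/20) = 1.
  m_4 = 20*1 - 16 = 4, d_4 = (516 - 4^2)/20 = 500/20 = 25, a_4 = floor((22 + 4)/25) = 1.
  m_5 = 25*1 - 4 = 21, d_5 = (516 - 21^2)/25 = 75/25 = 3, a_5 = floor((22 + 21)/3) = 14.
  m_6 = 3*14 - 21 = 21, d_6 = (516 - 21^2)/3 = 75/3 = 25, a_6 = floor((22 + 21)/25) = 1.
  m_7 = 25*1 - 21 = 4, d_7 = (516 - 4^2)/25 = 500/25 = 20, a_7 = floor((22 + 4)/20) = 1.
  m_8 = 20*1 - 4 = 16, d_8 = (516 - 16^2)/20 = 260/20 = 13, a_8 = floor((22 + 16)/13) = 2.
  m_9 = 13*2 - 16 = 10, d_9 = (516 - 10^2)/13 = 416/13 = 32, a_9 = floor((22 + 10)/32) = 1.
  m_10 = 32*1 - 10 = 22, d_10 = (516 - 22^2)/32 = 32/32 = 1, a_10 = floor((22 + 22)/1) = 44.
  m_11 = 1*44 - 22 = 22, d_11 = (516 - 22^2)/1 = 32/1 = 32: (m_11, d_11) = (m_1, d_1) = (22, 32), so from here the quotients repeat a_1, ..., a_10; the period length is 10.
So sqrt(516) = [22; (1, 2, 1, 1, 14, 1, 1, 2, 1, 44)] with period length k = 10.
k is even, so the fundamental solution of x^2 - 516y^2 = 1 is (p_{k-1}, q_{k-1}) = (p_9, q_9); compute convergents through index 9.
Convergents (p_i = a_i*p_{i-1} + p_{i-2}, q_i = a_i*q_{i-1} + q_{i-2} with p_{-2}=0, p_{-1}=1, q_{-2}=1, q_{-1}=0):
  i=0: a_0=22, p_0 = 22*1 + 0 = 22, q_0 = 22*0 + 1 = 1.
  i=1: a_1=1, p_1 = 1*22 + 1 = 23, q_1 = 1*1 + 0 = 1.
  i=2: a_2=2, p_2 = 2*23 + 22 = 68, q_2 = 2*1 + 1 = 3.
  i=3: a_3=1, p_3 = 1*68 + 23 = 91, q_3 = 1*3 + 1 = 4.
  i=4: a_4=1, p_4 = 1*91 + 68 = 159, q_4 = 1*4 + 3 = 7.
  i=5: a_5=14, p_5 = 14*159 + 91 = 2317, q_5 = 14*7 + 4 = 102.
  i=6: a_6=1, p_6 = 1*2317 + 159 = 2476, q_6 = 1*102 + 7 = 109.
  i=7: a_7=1, p_7 = 1*2476 + 2317 = 4793, q_7 = 1*109 + 102 = 211.
  i=8: a_8=2, p_8 = 2*4793 + 2476 = 12062, q_8 = 2*211 + 109 = 531.
  i=9: a_9=1, p_9 = 1*12062 + 4793 = 16855, q_9 = 1*531 + 211 = 742.
Check: 16855^2 - 516*742^2 = 284091025 - 284091024 = 1, so (x, y) = (16855, 742) solves the equation, and by the theorem it is the least positive solution.

(x, y) = (16855, 742)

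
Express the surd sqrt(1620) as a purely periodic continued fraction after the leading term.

[40; (4, 80)]

Write x_i = (sqrt(1620) + m_i)/d_i with (m_0, d_0) = (0, 1). a_0 = floor(sqrt(1620)) = 40, since 40^2 = 1600 <= 1620 < 1681 = 41^2.
Iterate m_{i+1} = d_i*a_i - m_i, d_{i+1} = (1620 - m_{i+1}^2)/d_i, a_{i+1} = floor((a_0 + m_{i+1})/d_{i+1}):
  m_1 = 1*40 - 0 = 40, d_1 = (1620 - 40^2)/1 = 20/1 = 20, a_1 = floor((40 + 40)/20) = 4.
  m_2 = 20*4 - 40 = 40, d_2 = (1620 - 40^2)/20 = 20/20 = 1, a_2 = floor((40 + 40)/1) = 80.
  m_3 = 1*80 - 40 = 40, d_3 = (1620 - 40^2)/1 = 20/1 = 20: (m_3, d_3) = (m_1, d_1) = (40, 20), so from here the quotients repeat a_1, a_2; the period length is 2.
Hence the expansion of sqrt(1620) is a_0 = 40 followed by the repeating block 4, 80 (period 2).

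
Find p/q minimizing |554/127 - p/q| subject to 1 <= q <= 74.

Expand x = 554/127 as a continued fraction with the Euclidean algorithm:
  554 = 4*127 + 46, so a_0 = 4.
  127 = 2*46 + 35, so a_1 = 2.
  46 = 1*35 + 11, so a_2 = 1.
  35 = 3*11 + 2, so a_3 = 3.
  11 = 5*2 + 1, so a_4 = 5.
  2 = 2*1 + 0, so a_5 = 2.
so x = [4; 2, 1, 3, 5, 2].
Convergents (p_i = a_i*p_{i-1} + p_{i-2}, q_i = a_i*q_{i-1} + q_{i-2} with p_{-2}=0, p_{-1}=1, q_{-2}=1, q_{-1}=0), until the denominator exceeds 74:
  i=0: a_0=4, p_0 = 4*1 + 0 = 4, q_0 = 4*0 + 1 = 1.
  i=1: a_1=2, p_1 = 2*4 + 1 = 9, q_1 = 2*1 + 0 = 2.
  i=2: a_2=1, p_2 = 1*9 + 4 = 13, q_2 = 1*2 + 1 = 3.
  i=3: a_3=3, p_3 = 3*13 + 9 = 48, q_3 = 3*3 + 2 = 11.
  i=4: a_4=5, p_4 = 5*48 + 13 = 253, q_4 = 5*11 + 3 = 58.
  i=5: a_5=2, p_5 = 2*253 + 48 = 554, q_5 = 2*58 + 11 = 127.
q_5 = 127 > 74, so the last convergent with denominator <= 74 is p_4/q_4 = 253/58.
The closest fraction with denominator <= 74 is either p_4/q_4 or the intermediate fraction (k*p_4 + p_3)/(k*q_4 + q_3) with the largest k >= 1 whose denominator stays <= 74; these approach x as k grows, and every other convergent or intermediate fraction in range is farther away.
Largest k: floor((74 - q_3)/q_4) = floor((74 - 11)/58) = 1.
That gives (1*253 + 48)/(1*58 + 11) = 301/69.
Compare the errors: |x - 253/58| = |554*58 - 253*127|/(127*58) = 1/7366, and |x - 301/69| = |554*69 - 301*127|/(127*69) = 1/8763.
Cross-multiplying, 1*7366 = 7366 < 8763 = 1*8763, so 1/8763 is smaller: the intermediate fraction 301/69 is closer to x than 253/58.

301/69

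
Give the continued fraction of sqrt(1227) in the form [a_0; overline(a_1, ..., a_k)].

[35; overline(35, 70)]

Write x_i = (sqrt(1227) + m_i)/d_i with (m_0, d_0) = (0, 1). a_0 = floor(sqrt(1227)) = 35, since 35^2 = 1225 <= 1227 < 1296 = 36^2.
Iterate m_{i+1} = d_i*a_i - m_i, d_{i+1} = (1227 - m_{i+1}^2)/d_i, a_{i+1} = floor((a_0 + m_{i+1})/d_{i+1}):
  m_1 = 1*35 - 0 = 35, d_1 = (1227 - 35^2)/1 = 2/1 = 2, a_1 = floor((35 + 35)/2) = 35.
  m_2 = 2*35 - 35 = 35, d_2 = (1227 - 35^2)/2 = 2/2 = 1, a_2 = floor((35 + 35)/1) = 70.
  m_3 = 1*70 - 35 = 35, d_3 = (1227 - 35^2)/1 = 2/1 = 2: (m_3, d_3) = (m_1, d_1) = (35, 2), so from here the quotients repeat a_1, a_2; the period length is 2.
Hence the expansion of sqrt(1227) is a_0 = 35 followed by the repeating block 35, 70 (period 2).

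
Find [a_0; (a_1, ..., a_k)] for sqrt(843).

[29; (29, 58)]

Write x_i = (sqrt(843) + m_i)/d_i with (m_0, d_0) = (0, 1). a_0 = floor(sqrt(843)) = 29, since 29^2 = 841 <= 843 < 900 = 30^2.
Iterate m_{i+1} = d_i*a_i - m_i, d_{i+1} = (843 - m_{i+1}^2)/d_i, a_{i+1} = floor((a_0 + m_{i+1})/d_{i+1}):
  m_1 = 1*29 - 0 = 29, d_1 = (843 - 29^2)/1 = 2/1 = 2, a_1 = floor((29 + 29)/2) = 29.
  m_2 = 2*29 - 29 = 29, d_2 = (843 - 29^2)/2 = 2/2 = 1, a_2 = floor((29 + 29)/1) = 58.
  m_3 = 1*58 - 29 = 29, d_3 = (843 - 29^2)/1 = 2/1 = 2: (m_3, d_3) = (m_1, d_1) = (29, 2), so from here the quotients repeat a_1, a_2; the period length is 2.
Hence the expansion of sqrt(843) is a_0 = 29 followed by the repeating block 29, 58 (period 2).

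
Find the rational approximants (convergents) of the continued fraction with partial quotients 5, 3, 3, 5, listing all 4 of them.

Using the convergent recurrence p_i = a_i*p_{i-1} + p_{i-2}, q_i = a_i*q_{i-1} + q_{i-2} with p_{-2}=0, p_{-1}=1, q_{-2}=1, q_{-1}=0:
  i=0: a_0=5, p_0 = 5*1 + 0 = 5, q_0 = 5*0 + 1 = 1.
  i=1: a_1=3, p_1 = 3*5 + 1 = 16, q_1 = 3*1 + 0 = 3.
  i=2: a_2=3, p_2 = 3*16 + 5 = 53, q_2 = 3*3 + 1 = 10.
  i=3: a_3=5, p_3 = 5*53 + 16 = 281, q_3 = 5*10 + 3 = 53.

5/1, 16/3, 53/10, 281/53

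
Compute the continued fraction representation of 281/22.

[12; 1, 3, 2, 2]

Run the Euclidean algorithm on 281 and 22; the successive quotients are the partial quotients a_0, a_1, ... (each step inverts the fractional part left over by the previous one):
  281 = 12*22 + 17, so a_0 = 12.
  22 = 1*17 + 5, so a_1 = 1.
  17 = 3*5 + 2, so a_2 = 3.
  5 = 2*2 + 1, so a_3 = 2.
  2 = 2*1 + 0, so a_4 = 2.
The remainder reaches 0 after 5 divisions, so the expansion has 5 partial quotients, read off in order.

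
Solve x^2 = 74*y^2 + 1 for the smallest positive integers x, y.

First expand sqrt(74) as a continued fraction. With x_i = (sqrt(74) + m_i)/d_i and (m_0, d_0) = (0, 1): a_0 = floor(sqrt(74)) = 8, since 8^2 = 64 <= 74 < 81 = 9^2.
Iterate m_{i+1} = d_i*a_i - m_i, d_{i+1} = (74 - m_{i+1}^2)/d_i, a_{i+1} = floor((a_0 + m_{i+1})/d_{i+1}):
  m_1 = 1*8 - 0 = 8, d_1 = (74 - 8^2)/1 = 10/1 = 10, a_1 = floor((8 + 8)/10) = 1.
  m_2 = 10*1 - 8 = 2, d_2 = (74 - 2^2)/10 = 70/10 = 7, a_2 = floor((8 + 2)/7) = 1.
  m_3 = 7*1 - 2 = 5, d_3 = (74 - 5^2)/7 = 49/7 = 7, a_3 = floor((8 + 5)/7) = 1.
  m_4 = 7*1 - 5 = 2, d_4 = (74 - 2^2)/7 = 70/7 = 10, a_4 = floor((8 + 2)/10) = 1.
  m_5 = 10*1 - 2 = 8, d_5 = (74 - 8^2)/10 = 10/10 = 1, a_5 = floor((8 + 8)/1) = 16.
  m_6 = 1*16 - 8 = 8, d_6 = (74 - 8^2)/1 = 10/1 = 10: (m_6, d_6) = (m_1, d_1) = (8, 10), so from here the quotients repeat a_1, ..., a_5; the period length is 5.
So sqrt(74) = [8; (1, 1, 1, 1, 16)] with period length k = 5.
k is odd, so (p_{k-1}, q_{k-1}) only solves x^2 - 74y^2 = -1 and the fundamental solution of x^2 - 74y^2 = 1 is (p_{2k-1}, q_{2k-1}) = (p_9, q_9); compute convergents through index 9, running through the period twice.
Convergents (p_i = a_i*p_{i-1} + p_{i-2}, q_i = a_i*q_{i-1} + q_{i-2} with p_{-2}=0, p_{-1}=1, q_{-2}=1, q_{-1}=0):
  i=0: a_0=8, p_0 = 8*1 + 0 = 8, q_0 = 8*0 + 1 = 1.
  i=1: a_1=1, p_1 = 1*8 + 1 = 9, q_1 = 1*1 + 0 = 1.
  i=2: a_2=1, p_2 = 1*9 + 8 = 17, q_2 = 1*1 + 1 = 2.
  i=3: a_3=1, p_3 = 1*17 + 9 = 26, q_3 = 1*2 + 1 = 3.
  i=4: a_4=1, p_4 = 1*26 + 17 = 43, q_4 = 1*3 + 2 = 5.
  i=5: a_5=16, p_5 = 16*43 + 26 = 714, q_5 = 16*5 + 3 = 83.
  i=6: a_6=1, p_6 = 1*714 + 43 = 757, q_6 = 1*83 + 5 = 88.
  i=7: a_7=1, p_7 = 1*757 + 714 = 1471, q_7 = 1*88 + 83 = 171.
  i=8: a_8=1, p_8 = 1*1471 + 757 = 2228, q_8 = 1*171 + 88 = 259.
  i=9: a_9=1, p_9 = 1*2228 + 1471 = 3699, q_9 = 1*259 + 171 = 430.
Indeed p_4^2 - 74*q_4^2 = 1849 - 1850 = -1, not +1.
Check: 3699^2 - 74*430^2 = 13682601 - 13682600 = 1, so (x, y) = (3699, 430) solves the equation, and by the theorem it is the least positive solution.

(x, y) = (3699, 430)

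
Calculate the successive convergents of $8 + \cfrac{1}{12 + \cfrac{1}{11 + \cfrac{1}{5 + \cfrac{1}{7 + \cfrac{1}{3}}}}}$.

Using the convergent recurrence p_i = a_i*p_{i-1} + p_{i-2}, q_i = a_i*q_{i-1} + q_{i-2} with p_{-2}=0, p_{-1}=1, q_{-2}=1, q_{-1}=0:
  i=0: a_0=8, p_0 = 8*1 + 0 = 8, q_0 = 8*0 + 1 = 1.
  i=1: a_1=12, p_1 = 12*8 + 1 = 97, q_1 = 12*1 + 0 = 12.
  i=2: a_2=11, p_2 = 11*97 + 8 = 1075, q_2 = 11*12 + 1 = 133.
  i=3: a_3=5, p_3 = 5*1075 + 97 = 5472, q_3 = 5*133 + 12 = 677.
  i=4: a_4=7, p_4 = 7*5472 + 1075 = 39379, q_4 = 7*677 + 133 = 4872.
  i=5: a_5=3, p_5 = 3*39379 + 5472 = 123609, q_5 = 3*4872 + 677 = 15293.

8/1, 97/12, 1075/133, 5472/677, 39379/4872, 123609/15293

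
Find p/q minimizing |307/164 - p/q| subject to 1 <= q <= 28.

Expand x = 307/164 as a continued fraction with the Euclidean algorithm:
  307 = 1*164 + 143, so a_0 = 1.
  164 = 1*143 + 21, so a_1 = 1.
  143 = 6*21 + 17, so a_2 = 6.
  21 = 1*17 + 4, so a_3 = 1.
  17 = 4*4 + 1, so a_4 = 4.
  4 = 4*1 + 0, so a_5 = 4.
so x = [1; 1, 6, 1, 4, 4].
Convergents (p_i = a_i*p_{i-1} + p_{i-2}, q_i = a_i*q_{i-1} + q_{i-2} with p_{-2}=0, p_{-1}=1, q_{-2}=1, q_{-1}=0), until the denominator exceeds 28:
  i=0: a_0=1, p_0 = 1*1 + 0 = 1, q_0 = 1*0 + 1 = 1.
  i=1: a_1=1, p_1 = 1*1 + 1 = 2, q_1 = 1*1 + 0 = 1.
  i=2: a_2=6, p_2 = 6*2 + 1 = 13, q_2 = 6*1 + 1 = 7.
  i=3: a_3=1, p_3 = 1*13 + 2 = 15, q_3 = 1*7 + 1 = 8.
  i=4: a_4=4, p_4 = 4*15 + 13 = 73, q_4 = 4*8 + 7 = 39.
q_4 = 39 > 28, so the last convergent with denominator <= 28 is p_3/q_3 = 15/8.
The closest fraction with denominator <= 28 is either p_3/q_3 or the intermediate fraction (k*p_3 + p_2)/(k*q_3 + q_2) with the largest k >= 1 whose denominator stays <= 28; these approach x as k grows, and every other convergent or intermediate fraction in range is farther away.
Largest k: floor((28 - q_2)/q_3) = floor((28 - 7)/8) = 2.
That gives (2*15 + 13)/(2*8 + 7) = 43/23.
Compare the errors: |x - 15/8| = |307*8 - 15*164|/(164*8) = 4/1312, and |x - 43/23| = |307*23 - 43*164|/(164*23) = 9/3772.
Cross-multiplying, 9*1312 = 11808 < 15088 = 4*3772, so 9/3772 is smaller: the intermediate fraction 43/23 is closer to x than 15/8.

43/23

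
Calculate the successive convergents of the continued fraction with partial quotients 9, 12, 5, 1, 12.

Using the convergent recurrence p_i = a_i*p_{i-1} + p_{i-2}, q_i = a_i*q_{i-1} + q_{i-2} with p_{-2}=0, p_{-1}=1, q_{-2}=1, q_{-1}=0:
  i=0: a_0=9, p_0 = 9*1 + 0 = 9, q_0 = 9*0 + 1 = 1.
  i=1: a_1=12, p_1 = 12*9 + 1 = 109, q_1 = 12*1 + 0 = 12.
  i=2: a_2=5, p_2 = 5*109 + 9 = 554, q_2 = 5*12 + 1 = 61.
  i=3: a_3=1, p_3 = 1*554 + 109 = 663, q_3 = 1*61 + 12 = 73.
  i=4: a_4=12, p_4 = 12*663 + 554 = 8510, q_4 = 12*73 + 61 = 937.

9/1, 109/12, 554/61, 663/73, 8510/937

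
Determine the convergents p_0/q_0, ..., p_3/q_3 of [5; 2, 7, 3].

5/1, 11/2, 82/15, 257/47

Using the convergent recurrence p_i = a_i*p_{i-1} + p_{i-2}, q_i = a_i*q_{i-1} + q_{i-2} with p_{-2}=0, p_{-1}=1, q_{-2}=1, q_{-1}=0:
  i=0: a_0=5, p_0 = 5*1 + 0 = 5, q_0 = 5*0 + 1 = 1.
  i=1: a_1=2, p_1 = 2*5 + 1 = 11, q_1 = 2*1 + 0 = 2.
  i=2: a_2=7, p_2 = 7*11 + 5 = 82, q_2 = 7*2 + 1 = 15.
  i=3: a_3=3, p_3 = 3*82 + 11 = 257, q_3 = 3*15 + 2 = 47.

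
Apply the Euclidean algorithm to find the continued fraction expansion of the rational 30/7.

Run the Euclidean algorithm on 30 and 7; the successive quotients are the partial quotients a_0, a_1, ... (each step inverts the fractional part left over by the previous one):
  30 = 4*7 + 2, so a_0 = 4.
  7 = 3*2 + 1, so a_1 = 3.
  2 = 2*1 + 0, so a_2 = 2.
The remainder reaches 0 after 3 divisions, so the expansion has 3 partial quotients, read off in order.

[4; 3, 2]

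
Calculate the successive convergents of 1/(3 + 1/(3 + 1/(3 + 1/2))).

Using the convergent recurrence p_i = a_i*p_{i-1} + p_{i-2}, q_i = a_i*q_{i-1} + q_{i-2} with p_{-2}=0, p_{-1}=1, q_{-2}=1, q_{-1}=0:
  i=0: a_0=0, p_0 = 0*1 + 0 = 0, q_0 = 0*0 + 1 = 1.
  i=1: a_1=3, p_1 = 3*0 + 1 = 1, q_1 = 3*1 + 0 = 3.
  i=2: a_2=3, p_2 = 3*1 + 0 = 3, q_2 = 3*3 + 1 = 10.
  i=3: a_3=3, p_3 = 3*3 + 1 = 10, q_3 = 3*10 + 3 = 33.
  i=4: a_4=2, p_4 = 2*10 + 3 = 23, q_4 = 2*33 + 10 = 76.

0/1, 1/3, 3/10, 10/33, 23/76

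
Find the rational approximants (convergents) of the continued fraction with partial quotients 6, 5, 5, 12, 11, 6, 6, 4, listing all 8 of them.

Using the convergent recurrence p_i = a_i*p_{i-1} + p_{i-2}, q_i = a_i*q_{i-1} + q_{i-2} with p_{-2}=0, p_{-1}=1, q_{-2}=1, q_{-1}=0:
  i=0: a_0=6, p_0 = 6*1 + 0 = 6, q_0 = 6*0 + 1 = 1.
  i=1: a_1=5, p_1 = 5*6 + 1 = 31, q_1 = 5*1 + 0 = 5.
  i=2: a_2=5, p_2 = 5*31 + 6 = 161, q_2 = 5*5 + 1 = 26.
  i=3: a_3=12, p_3 = 12*161 + 31 = 1963, q_3 = 12*26 + 5 = 317.
  i=4: a_4=11, p_4 = 11*1963 + 161 = 21754, q_4 = 11*317 + 26 = 3513.
  i=5: a_5=6, p_5 = 6*21754 + 1963 = 132487, q_5 = 6*3513 + 317 = 21395.
  i=6: a_6=6, p_6 = 6*132487 + 21754 = 816676, q_6 = 6*21395 + 3513 = 131883.
  i=7: a_7=4, p_7 = 4*816676 + 132487 = 3399191, q_7 = 4*131883 + 21395 = 548927.

6/1, 31/5, 161/26, 1963/317, 21754/3513, 132487/21395, 816676/131883, 3399191/548927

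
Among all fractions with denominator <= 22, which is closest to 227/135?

37/22

Expand x = 227/135 as a continued fraction with the Euclidean algorithm:
  227 = 1*135 + 92, so a_0 = 1.
  135 = 1*92 + 43, so a_1 = 1.
  92 = 2*43 + 6, so a_2 = 2.
  43 = 7*6 + 1, so a_3 = 7.
  6 = 6*1 + 0, so a_4 = 6.
so x = [1; 1, 2, 7, 6].
Convergents (p_i = a_i*p_{i-1} + p_{i-2}, q_i = a_i*q_{i-1} + q_{i-2} with p_{-2}=0, p_{-1}=1, q_{-2}=1, q_{-1}=0), until the denominator exceeds 22:
  i=0: a_0=1, p_0 = 1*1 + 0 = 1, q_0 = 1*0 + 1 = 1.
  i=1: a_1=1, p_1 = 1*1 + 1 = 2, q_1 = 1*1 + 0 = 1.
  i=2: a_2=2, p_2 = 2*2 + 1 = 5, q_2 = 2*1 + 1 = 3.
  i=3: a_3=7, p_3 = 7*5 + 2 = 37, q_3 = 7*3 + 1 = 22.
  i=4: a_4=6, p_4 = 6*37 + 5 = 227, q_4 = 6*22 + 3 = 135.
q_4 = 135 > 22, so the last convergent with denominator <= 22 is p_3/q_3 = 37/22.
The closest fraction with denominator <= 22 is either p_3/q_3 or the intermediate fraction (k*p_3 + p_2)/(k*q_3 + q_2) with the largest k >= 1 whose denominator stays <= 22; these approach x as k grows, and every other convergent or intermediate fraction in range is farther away.
Largest k: floor((22 - q_2)/q_3) = floor((22 - 3)/22) = 0.
Since k = 0, no intermediate fraction beyond p_3/q_3 has denominator <= 22, so the convergent 37/22 is the closest (its error is |227*22 - 37*135|/(135*22) = 1/2970).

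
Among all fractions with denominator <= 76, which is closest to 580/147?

217/55

Expand x = 580/147 as a continued fraction with the Euclidean algorithm:
  580 = 3*147 + 139, so a_0 = 3.
  147 = 1*139 + 8, so a_1 = 1.
  139 = 17*8 + 3, so a_2 = 17.
  8 = 2*3 + 2, so a_3 = 2.
  3 = 1*2 + 1, so a_4 = 1.
  2 = 2*1 + 0, so a_5 = 2.
so x = [3; 1, 17, 2, 1, 2].
Convergents (p_i = a_i*p_{i-1} + p_{i-2}, q_i = a_i*q_{i-1} + q_{i-2} with p_{-2}=0, p_{-1}=1, q_{-2}=1, q_{-1}=0), until the denominator exceeds 76:
  i=0: a_0=3, p_0 = 3*1 + 0 = 3, q_0 = 3*0 + 1 = 1.
  i=1: a_1=1, p_1 = 1*3 + 1 = 4, q_1 = 1*1 + 0 = 1.
  i=2: a_2=17, p_2 = 17*4 + 3 = 71, q_2 = 17*1 + 1 = 18.
  i=3: a_3=2, p_3 = 2*71 + 4 = 146, q_3 = 2*18 + 1 = 37.
  i=4: a_4=1, p_4 = 1*146 + 71 = 217, q_4 = 1*37 + 18 = 55.
  i=5: a_5=2, p_5 = 2*217 + 146 = 580, q_5 = 2*55 + 37 = 147.
q_5 = 147 > 76, so the last convergent with denominator <= 76 is p_4/q_4 = 217/55.
The closest fraction with denominator <= 76 is either p_4/q_4 or the intermediate fraction (k*p_4 + p_3)/(k*q_4 + q_3) with the largest k >= 1 whose denominator stays <= 76; these approach x as k grows, and every other convergent or intermediate fraction in range is farther away.
Largest k: floor((76 - q_3)/q_4) = floor((76 - 37)/55) = 0.
Since k = 0, no intermediate fraction beyond p_4/q_4 has denominator <= 76, so the convergent 217/55 is the closest (its error is |580*55 - 217*147|/(147*55) = 1/8085).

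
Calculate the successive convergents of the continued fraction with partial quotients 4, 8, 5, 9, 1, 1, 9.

Using the convergent recurrence p_i = a_i*p_{i-1} + p_{i-2}, q_i = a_i*q_{i-1} + q_{i-2} with p_{-2}=0, p_{-1}=1, q_{-2}=1, q_{-1}=0:
  i=0: a_0=4, p_0 = 4*1 + 0 = 4, q_0 = 4*0 + 1 = 1.
  i=1: a_1=8, p_1 = 8*4 + 1 = 33, q_1 = 8*1 + 0 = 8.
  i=2: a_2=5, p_2 = 5*33 + 4 = 169, q_2 = 5*8 + 1 = 41.
  i=3: a_3=9, p_3 = 9*169 + 33 = 1554, q_3 = 9*41 + 8 = 377.
  i=4: a_4=1, p_4 = 1*1554 + 169 = 1723, q_4 = 1*377 + 41 = 418.
  i=5: a_5=1, p_5 = 1*1723 + 1554 = 3277, q_5 = 1*418 + 377 = 795.
  i=6: a_6=9, p_6 = 9*3277 + 1723 = 31216, q_6 = 9*795 + 418 = 7573.

4/1, 33/8, 169/41, 1554/377, 1723/418, 3277/795, 31216/7573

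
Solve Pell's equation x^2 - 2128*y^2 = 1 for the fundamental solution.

First expand sqrt(2128) as a continued fraction. With x_i = (sqrt(2128) + m_i)/d_i and (m_0, d_0) = (0, 1): a_0 = floor(sqrt(2128)) = 46, since 46^2 = 2116 <= 2128 < 2209 = 47^2.
Iterate m_{i+1} = d_i*a_i - m_i, d_{i+1} = (2128 - m_{i+1}^2)/d_i, a_{i+1} = floor((a_0 + m_{i+1})/d_{i+1}):
  m_1 = 1*46 - 0 = 46, d_1 = (2128 - 46^2)/1 = 12/1 = 12, a_1 = floor((46 + 46)/12) = 7.
  m_2 = 12*7 - 46 = 38, d_2 = (2128 - 38^2)/12 = 684/12 = 57, a_2 = floor((46 + 38)/57) = 1.
  m_3 = 57*1 - 38 = 19, d_3 = (2128 - 19^2)/57 = 1767/57 = 31, a_3 = floor((46 + 19)/31) = 2.
  m_4 = 31*2 - 19 = 43, d_4 = (2128 - 43^2)/31 = 279/31 = 9, a_4 = floor((46 + 43)/9) = 9.
  m_5 = 9*9 - 43 = 38, d_5 = (2128 - 38^2)/9 = 684/9 = 76, a_5 = floor((46 + 38)/76) = 1.
  m_6 = 76*1 - 38 = 38, d_6 = (2128 - 38^2)/76 = 684/76 = 9, a_6 = floor((46 + 38)/9) = 9.
  m_7 = 9*9 - 38 = 43, d_7 = (2128 - 43^2)/9 = 279/9 = 31, a_7 = floor((46 + 43)/31) = 2.
  m_8 = 31*2 - 43 = 19, d_8 = (2128 - 19^2)/31 = 1767/31 = 57, a_8 = floor((46 + 19)/57) = 1.
  m_9 = 57*1 - 19 = 38, d_9 = (2128 - 38^2)/57 = 684/57 = 12, a_9 = floor((46 + 38)/12) = 7.
  m_10 = 12*7 - 38 = 46, d_10 = (2128 - 46^2)/12 = 12/12 = 1, a_10 = floor((46 + 46)/1) = 92.
  m_11 = 1*92 - 46 = 46, d_11 = (2128 - 46^2)/1 = 12/1 = 12: (m_11, d_11) = (m_1, d_1) = (46, 12), so from here the quotients repeat a_1, ..., a_10; the period length is 10.
So sqrt(2128) = [46; (7, 1, 2, 9, 1, 9, 2, 1, 7, 92)] with period length k = 10.
k is even, so the fundamental solution of x^2 - 2128y^2 = 1 is (p_{k-1}, q_{k-1}) = (p_9, q_9); compute convergents through index 9.
Convergents (p_i = a_i*p_{i-1} + p_{i-2}, q_i = a_i*q_{i-1} + q_{i-2} with p_{-2}=0, p_{-1}=1, q_{-2}=1, q_{-1}=0):
  i=0: a_0=46, p_0 = 46*1 + 0 = 46, q_0 = 46*0 + 1 = 1.
  i=1: a_1=7, p_1 = 7*46 + 1 = 323, q_1 = 7*1 + 0 = 7.
  i=2: a_2=1, p_2 = 1*323 + 46 = 369, q_2 = 1*7 + 1 = 8.
  i=3: a_3=2, p_3 = 2*369 + 323 = 1061, q_3 = 2*8 + 7 = 23.
  i=4: a_4=9, p_4 = 9*1061 + 369 = 9918, q_4 = 9*23 + 8 = 215.
  i=5: a_5=1, p_5 = 1*9918 + 1061 = 10979, q_5 = 1*215 + 23 = 238.
  i=6: a_6=9, p_6 = 9*10979 + 9918 = 108729, q_6 = 9*238 + 215 = 2357.
  i=7: a_7=2, p_7 = 2*108729 + 10979 = 228437, q_7 = 2*2357 + 238 = 4952.
  i=8: a_8=1, p_8 = 1*228437 + 108729 = 337166, q_8 = 1*4952 + 2357 = 7309.
  i=9: a_9=7, p_9 = 7*337166 + 228437 = 2588599, q_9 = 7*7309 + 4952 = 56115.
Check: 2588599^2 - 2128*56115^2 = 6700844782801 - 6700844782800 = 1, so (x, y) = (2588599, 56115) solves the equation, and by the theorem it is the least positive solution.

(x, y) = (2588599, 56115)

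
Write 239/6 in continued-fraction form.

[39; 1, 5]

Run the Euclidean algorithm on 239 and 6; the successive quotients are the partial quotients a_0, a_1, ... (each step inverts the fractional part left over by the previous one):
  239 = 39*6 + 5, so a_0 = 39.
  6 = 1*5 + 1, so a_1 = 1.
  5 = 5*1 + 0, so a_2 = 5.
The remainder reaches 0 after 3 divisions, so the expansion has 3 partial quotients, read off in order.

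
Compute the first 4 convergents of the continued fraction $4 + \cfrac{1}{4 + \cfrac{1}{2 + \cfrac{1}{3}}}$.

4/1, 17/4, 38/9, 131/31

Using the convergent recurrence p_i = a_i*p_{i-1} + p_{i-2}, q_i = a_i*q_{i-1} + q_{i-2} with p_{-2}=0, p_{-1}=1, q_{-2}=1, q_{-1}=0:
  i=0: a_0=4, p_0 = 4*1 + 0 = 4, q_0 = 4*0 + 1 = 1.
  i=1: a_1=4, p_1 = 4*4 + 1 = 17, q_1 = 4*1 + 0 = 4.
  i=2: a_2=2, p_2 = 2*17 + 4 = 38, q_2 = 2*4 + 1 = 9.
  i=3: a_3=3, p_3 = 3*38 + 17 = 131, q_3 = 3*9 + 4 = 31.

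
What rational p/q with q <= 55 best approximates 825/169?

Expand x = 825/169 as a continued fraction with the Euclidean algorithm:
  825 = 4*169 + 149, so a_0 = 4.
  169 = 1*149 + 20, so a_1 = 1.
  149 = 7*20 + 9, so a_2 = 7.
  20 = 2*9 + 2, so a_3 = 2.
  9 = 4*2 + 1, so a_4 = 4.
  2 = 2*1 + 0, so a_5 = 2.
so x = [4; 1, 7, 2, 4, 2].
Convergents (p_i = a_i*p_{i-1} + p_{i-2}, q_i = a_i*q_{i-1} + q_{i-2} with p_{-2}=0, p_{-1}=1, q_{-2}=1, q_{-1}=0), until the denominator exceeds 55:
  i=0: a_0=4, p_0 = 4*1 + 0 = 4, q_0 = 4*0 + 1 = 1.
  i=1: a_1=1, p_1 = 1*4 + 1 = 5, q_1 = 1*1 + 0 = 1.
  i=2: a_2=7, p_2 = 7*5 + 4 = 39, q_2 = 7*1 + 1 = 8.
  i=3: a_3=2, p_3 = 2*39 + 5 = 83, q_3 = 2*8 + 1 = 17.
  i=4: a_4=4, p_4 = 4*83 + 39 = 371, q_4 = 4*17 + 8 = 76.
q_4 = 76 > 55, so the last convergent with denominator <= 55 is p_3/q_3 = 83/17.
The closest fraction with denominator <= 55 is either p_3/q_3 or the intermediate fraction (k*p_3 + p_2)/(k*q_3 + q_2) with the largest k >= 1 whose denominator stays <= 55; these approach x as k grows, and every other convergent or intermediate fraction in range is farther away.
Largest k: floor((55 - q_2)/q_3) = floor((55 - 8)/17) = 2.
That gives (2*83 + 39)/(2*17 + 8) = 205/42.
Compare the errors: |x - 83/17| = |825*17 - 83*169|/(169*17) = 2/2873, and |x - 205/42| = |825*42 - 205*169|/(169*42) = 5/7098.
Cross-multiplying, 2*7098 = 14196 < 14365 = 5*2873, so 2/2873 is smaller: the convergent 83/17 is closer to x than 205/42.

83/17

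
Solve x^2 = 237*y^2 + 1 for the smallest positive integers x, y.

First expand sqrt(237) as a continued fraction. With x_i = (sqrt(237) + m_i)/d_i and (m_0, d_0) = (0, 1): a_0 = floor(sqrt(237)) = 15, since 15^2 = 225 <= 237 < 256 = 16^2.
Iterate m_{i+1} = d_i*a_i - m_i, d_{i+1} = (237 - m_{i+1}^2)/d_i, a_{i+1} = floor((a_0 + m_{i+1})/d_{i+1}):
  m_1 = 1*15 - 0 = 15, d_1 = (237 - 15^2)/1 = 12/1 = 12, a_1 = floor((15 + 15)/12) = 2.
  m_2 = 12*2 - 15 = 9, d_2 = (237 - 9^2)/12 = 156/12 = 13, a_2 = floor((15 + 9)/13) = 1.
  m_3 = 13*1 - 9 = 4, d_3 = (237 - 4^2)/13 = 221/13 = 17, a_3 = floor((15 + 4)/17) = 1.
  m_4 = 17*1 - 4 = 13, d_4 = (237 - 13^2)/17 = 68/17 = 4, a_4 = floor((15 + 13)/4) = 7.
  m_5 = 4*7 - 13 = 15, d_5 = (237 - 15^2)/4 = 12/4 = 3, a_5 = floor((15 + 15)/3) = 10.
  m_6 = 3*10 - 15 = 15, d_6 = (237 - 15^2)/3 = 12/3 = 4, a_6 = floor((15 + 15)/4) = 7.
  m_7 = 4*7 - 15 = 13, d_7 = (237 - 13^2)/4 = 68/4 = 17, a_7 = floor((15 + 13)/17) = 1.
  m_8 = 17*1 - 13 = 4, d_8 = (237 - 4^2)/17 = 221/17 = 13, a_8 = floor((15 + 4)/13) = 1.
  m_9 = 13*1 - 4 = 9, d_9 = (237 - 9^2)/13 = 156/13 = 12, a_9 = floor((15 + 9)/12) = 2.
  m_10 = 12*2 - 9 = 15, d_10 = (237 - 15^2)/12 = 12/12 = 1, a_10 = floor((15 + 15)/1) = 30.
  m_11 = 1*30 - 15 = 15, d_11 = (237 - 15^2)/1 = 12/1 = 12: (m_11, d_11) = (m_1, d_1) = (15, 12), so from here the quotients repeat a_1, ..., a_10; the period length is 10.
So sqrt(237) = [15; (2, 1, 1, 7, 10, 7, 1, 1, 2, 30)] with period length k = 10.
k is even, so the fundamental solution of x^2 - 237y^2 = 1 is (p_{k-1}, q_{k-1}) = (p_9, q_9); compute convergents through index 9.
Convergents (p_i = a_i*p_{i-1} + p_{i-2}, q_i = a_i*q_{i-1} + q_{i-2} with p_{-2}=0, p_{-1}=1, q_{-2}=1, q_{-1}=0):
  i=0: a_0=15, p_0 = 15*1 + 0 = 15, q_0 = 15*0 + 1 = 1.
  i=1: a_1=2, p_1 = 2*15 + 1 = 31, q_1 = 2*1 + 0 = 2.
  i=2: a_2=1, p_2 = 1*31 + 15 = 46, q_2 = 1*2 + 1 = 3.
  i=3: a_3=1, p_3 = 1*46 + 31 = 77, q_3 = 1*3 + 2 = 5.
  i=4: a_4=7, p_4 = 7*77 + 46 = 585, q_4 = 7*5 + 3 = 38.
  i=5: a_5=10, p_5 = 10*585 + 77 = 5927, q_5 = 10*38 + 5 = 385.
  i=6: a_6=7, p_6 = 7*5927 + 585 = 42074, q_6 = 7*385 + 38 = 2733.
  i=7: a_7=1, p_7 = 1*42074 + 5927 = 48001, q_7 = 1*2733 + 385 = 3118.
  i=8: a_8=1, p_8 = 1*48001 + 42074 = 90075, q_8 = 1*3118 + 2733 = 5851.
  i=9: a_9=2, p_9 = 2*90075 + 48001 = 228151, q_9 = 2*5851 + 3118 = 14820.
Check: 228151^2 - 237*14820^2 = 52052878801 - 52052878800 = 1, so (x, y) = (228151, 14820) solves the equation, and by the theorem it is the least positive solution.

(x, y) = (228151, 14820)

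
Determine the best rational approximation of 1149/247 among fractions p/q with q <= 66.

Expand x = 1149/247 as a continued fraction with the Euclidean algorithm:
  1149 = 4*247 + 161, so a_0 = 4.
  247 = 1*161 + 86, so a_1 = 1.
  161 = 1*86 + 75, so a_2 = 1.
  86 = 1*75 + 11, so a_3 = 1.
  75 = 6*11 + 9, so a_4 = 6.
  11 = 1*9 + 2, so a_5 = 1.
  9 = 4*2 + 1, so a_6 = 4.
  2 = 2*1 + 0, so a_7 = 2.
so x = [4; 1, 1, 1, 6, 1, 4, 2].
Convergents (p_i = a_i*p_{i-1} + p_{i-2}, q_i = a_i*q_{i-1} + q_{i-2} with p_{-2}=0, p_{-1}=1, q_{-2}=1, q_{-1}=0), until the denominator exceeds 66:
  i=0: a_0=4, p_0 = 4*1 + 0 = 4, q_0 = 4*0 + 1 = 1.
  i=1: a_1=1, p_1 = 1*4 + 1 = 5, q_1 = 1*1 + 0 = 1.
  i=2: a_2=1, p_2 = 1*5 + 4 = 9, q_2 = 1*1 + 1 = 2.
  i=3: a_3=1, p_3 = 1*9 + 5 = 14, q_3 = 1*2 + 1 = 3.
  i=4: a_4=6, p_4 = 6*14 + 9 = 93, q_4 = 6*3 + 2 = 20.
  i=5: a_5=1, p_5 = 1*93 + 14 = 107, q_5 = 1*20 + 3 = 23.
  i=6: a_6=4, p_6 = 4*107 + 93 = 521, q_6 = 4*23 + 20 = 112.
q_6 = 112 > 66, so the last convergent with denominator <= 66 is p_5/q_5 = 107/23.
The closest fraction with denominator <= 66 is either p_5/q_5 or the intermediate fraction (k*p_5 + p_4)/(k*q_5 + q_4) with the largest k >= 1 whose denominator stays <= 66; these approach x as k grows, and every other convergent or intermediate fraction in range is farther away.
Largest k: floor((66 - q_4)/q_5) = floor((66 - 20)/23) = 2.
That gives (2*107 + 93)/(2*23 + 20) = 307/66.
Compare the errors: |x - 107/23| = |1149*23 - 107*247|/(247*23) = 2/5681, and |x - 307/66| = |1149*66 - 307*247|/(247*66) = 5/16302.
Cross-multiplying, 5*5681 = 28405 < 32604 = 2*16302, so 5/16302 is smaller: the intermediate fraction 307/66 is closer to x than 107/23.

307/66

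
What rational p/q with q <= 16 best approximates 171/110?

14/9

Expand x = 171/110 as a continued fraction with the Euclidean algorithm:
  171 = 1*110 + 61, so a_0 = 1.
  110 = 1*61 + 49, so a_1 = 1.
  61 = 1*49 + 12, so a_2 = 1.
  49 = 4*12 + 1, so a_3 = 4.
  12 = 12*1 + 0, so a_4 = 12.
so x = [1; 1, 1, 4, 12].
Convergents (p_i = a_i*p_{i-1} + p_{i-2}, q_i = a_i*q_{i-1} + q_{i-2} with p_{-2}=0, p_{-1}=1, q_{-2}=1, q_{-1}=0), until the denominator exceeds 16:
  i=0: a_0=1, p_0 = 1*1 + 0 = 1, q_0 = 1*0 + 1 = 1.
  i=1: a_1=1, p_1 = 1*1 + 1 = 2, q_1 = 1*1 + 0 = 1.
  i=2: a_2=1, p_2 = 1*2 + 1 = 3, q_2 = 1*1 + 1 = 2.
  i=3: a_3=4, p_3 = 4*3 + 2 = 14, q_3 = 4*2 + 1 = 9.
  i=4: a_4=12, p_4 = 12*14 + 3 = 171, q_4 = 12*9 + 2 = 110.
q_4 = 110 > 16, so the last convergent with denominator <= 16 is p_3/q_3 = 14/9.
The closest fraction with denominator <= 16 is either p_3/q_3 or the intermediate fraction (k*p_3 + p_2)/(k*q_3 + q_2) with the largest k >= 1 whose denominator stays <= 16; these approach x as k grows, and every other convergent or intermediate fraction in range is farther away.
Largest k: floor((16 - q_2)/q_3) = floor((16 - 2)/9) = 1.
That gives (1*14 + 3)/(1*9 + 2) = 17/11.
Compare the errors: |x - 14/9| = |171*9 - 14*110|/(110*9) = 1/990, and |x - 17/11| = |171*11 - 17*110|/(110*11) = 11/1210.
Cross-multiplying, 1*1210 = 1210 < 10890 = 11*990, so 1/990 is smaller: the convergent 14/9 is closer to x than 17/11.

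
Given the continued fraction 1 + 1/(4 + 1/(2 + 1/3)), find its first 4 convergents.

1/1, 5/4, 11/9, 38/31

Using the convergent recurrence p_i = a_i*p_{i-1} + p_{i-2}, q_i = a_i*q_{i-1} + q_{i-2} with p_{-2}=0, p_{-1}=1, q_{-2}=1, q_{-1}=0:
  i=0: a_0=1, p_0 = 1*1 + 0 = 1, q_0 = 1*0 + 1 = 1.
  i=1: a_1=4, p_1 = 4*1 + 1 = 5, q_1 = 4*1 + 0 = 4.
  i=2: a_2=2, p_2 = 2*5 + 1 = 11, q_2 = 2*4 + 1 = 9.
  i=3: a_3=3, p_3 = 3*11 + 5 = 38, q_3 = 3*9 + 4 = 31.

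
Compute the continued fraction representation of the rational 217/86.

Run the Euclidean algorithm on 217 and 86; the successive quotients are the partial quotients a_0, a_1, ... (each step inverts the fractional part left over by the previous one):
  217 = 2*86 + 45, so a_0 = 2.
  86 = 1*45 + 41, so a_1 = 1.
  45 = 1*41 + 4, so a_2 = 1.
  41 = 10*4 + 1, so a_3 = 10.
  4 = 4*1 + 0, so a_4 = 4.
The remainder reaches 0 after 5 divisions, so the expansion has 5 partial quotients, read off in order.

[2; 1, 1, 10, 4]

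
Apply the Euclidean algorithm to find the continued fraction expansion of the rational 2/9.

[0; 4, 2]

Run the Euclidean algorithm on 2 and 9; the successive quotients are the partial quotients a_0, a_1, ... (each step inverts the fractional part left over by the previous one):
  2 = 0*9 + 2, so a_0 = 0.
  9 = 4*2 + 1, so a_1 = 4.
  2 = 2*1 + 0, so a_2 = 2.
The remainder reaches 0 after 3 divisions, so the expansion has 3 partial quotients, read off in order.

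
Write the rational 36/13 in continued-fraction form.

[2; 1, 3, 3]

Run the Euclidean algorithm on 36 and 13; the successive quotients are the partial quotients a_0, a_1, ... (each step inverts the fractional part left over by the previous one):
  36 = 2*13 + 10, so a_0 = 2.
  13 = 1*10 + 3, so a_1 = 1.
  10 = 3*3 + 1, so a_2 = 3.
  3 = 3*1 + 0, so a_3 = 3.
The remainder reaches 0 after 4 divisions, so the expansion has 4 partial quotients, read off in order.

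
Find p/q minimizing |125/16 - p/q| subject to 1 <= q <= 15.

86/11

Expand x = 125/16 as a continued fraction with the Euclidean algorithm:
  125 = 7*16 + 13, so a_0 = 7.
  16 = 1*13 + 3, so a_1 = 1.
  13 = 4*3 + 1, so a_2 = 4.
  3 = 3*1 + 0, so a_3 = 3.
so x = [7; 1, 4, 3].
Convergents (p_i = a_i*p_{i-1} + p_{i-2}, q_i = a_i*q_{i-1} + q_{i-2} with p_{-2}=0, p_{-1}=1, q_{-2}=1, q_{-1}=0), until the denominator exceeds 15:
  i=0: a_0=7, p_0 = 7*1 + 0 = 7, q_0 = 7*0 + 1 = 1.
  i=1: a_1=1, p_1 = 1*7 + 1 = 8, q_1 = 1*1 + 0 = 1.
  i=2: a_2=4, p_2 = 4*8 + 7 = 39, q_2 = 4*1 + 1 = 5.
  i=3: a_3=3, p_3 = 3*39 + 8 = 125, q_3 = 3*5 + 1 = 16.
q_3 = 16 > 15, so the last convergent with denominator <= 15 is p_2/q_2 = 39/5.
The closest fraction with denominator <= 15 is either p_2/q_2 or the intermediate fraction (k*p_2 + p_1)/(k*q_2 + q_1) with the largest k >= 1 whose denominator stays <= 15; these approach x as k grows, and every other convergent or intermediate fraction in range is farther away.
Largest k: floor((15 - q_1)/q_2) = floor((15 - 1)/5) = 2.
That gives (2*39 + 8)/(2*5 + 1) = 86/11.
Compare the errors: |x - 39/5| = |125*5 - 39*16|/(16*5) = 1/80, and |x - 86/11| = |125*11 - 86*16|/(16*11) = 1/176.
Cross-multiplying, 1*80 = 80 < 176 = 1*176, so 1/176 is smaller: the intermediate fraction 86/11 is closer to x than 39/5.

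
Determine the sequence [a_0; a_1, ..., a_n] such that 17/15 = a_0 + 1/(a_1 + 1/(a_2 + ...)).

Run the Euclidean algorithm on 17 and 15; the successive quotients are the partial quotients a_0, a_1, ... (each step inverts the fractional part left over by the previous one):
  17 = 1*15 + 2, so a_0 = 1.
  15 = 7*2 + 1, so a_1 = 7.
  2 = 2*1 + 0, so a_2 = 2.
The remainder reaches 0 after 3 divisions, so the expansion has 3 partial quotients, read off in order.

[1; 7, 2]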